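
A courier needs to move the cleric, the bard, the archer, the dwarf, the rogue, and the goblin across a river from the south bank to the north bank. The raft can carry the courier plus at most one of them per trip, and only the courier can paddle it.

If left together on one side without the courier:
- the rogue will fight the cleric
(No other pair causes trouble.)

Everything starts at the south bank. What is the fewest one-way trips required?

11

Counting alone: the courier can take at most 1 across per trip to the north bank, so moving all 6 needs at least 6 loaded trips out, with a return between consecutive ones — at least 11 crossings.
The plan below uses exactly 11 crossings, so it is optimal:
1. Courier goes to the north bank with the cleric.  [the south bank: the archer, the bard, the dwarf, the goblin, the rogue | the north bank: the cleric]
2. Courier goes back to the south bank alone.  [the south bank: the archer, the bard, the dwarf, the goblin, the rogue | the north bank: the cleric]
3. Courier goes to the north bank with the bard.  [the south bank: the archer, the dwarf, the goblin, the rogue | the north bank: the bard, the cleric]
4. Courier goes back to the south bank alone.  [the south bank: the archer, the dwarf, the goblin, the rogue | the north bank: the bard, the cleric]
5. Courier goes to the north bank with the archer.  [the south bank: the dwarf, the goblin, the rogue | the north bank: the archer, the bard, the cleric]
6. Courier goes back to the south bank alone.  [the south bank: the dwarf, the goblin, the rogue | the north bank: the archer, the bard, the cleric]
7. Courier goes to the north bank with the dwarf.  [the south bank: the goblin, the rogue | the north bank: the archer, the bard, the cleric, the dwarf]
8. Courier goes back to the south bank alone.  [the south bank: the goblin, the rogue | the north bank: the archer, the bard, the cleric, the dwarf]
9. Courier goes to the north bank with the goblin.  [the south bank: the rogue | the north bank: the archer, the bard, the cleric, the dwarf, the goblin]
10. Courier goes back to the south bank alone.  [the south bank: the rogue | the north bank: the archer, the bard, the cleric, the dwarf, the goblin]
11. Courier goes to the north bank with the rogue.  [the south bank: — | the north bank: the archer, the bard, the cleric, the dwarf, the goblin, the rogue]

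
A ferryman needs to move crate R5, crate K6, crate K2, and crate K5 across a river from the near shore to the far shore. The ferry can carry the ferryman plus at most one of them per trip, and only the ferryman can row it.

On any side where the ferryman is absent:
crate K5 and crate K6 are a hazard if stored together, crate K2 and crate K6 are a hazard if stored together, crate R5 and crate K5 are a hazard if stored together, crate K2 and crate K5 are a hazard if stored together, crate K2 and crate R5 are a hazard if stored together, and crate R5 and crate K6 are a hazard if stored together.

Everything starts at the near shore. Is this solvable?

No

Whatever the first load, the items left behind include a forbidden pair without the ferryman. No opening move is safe, so no plan exists.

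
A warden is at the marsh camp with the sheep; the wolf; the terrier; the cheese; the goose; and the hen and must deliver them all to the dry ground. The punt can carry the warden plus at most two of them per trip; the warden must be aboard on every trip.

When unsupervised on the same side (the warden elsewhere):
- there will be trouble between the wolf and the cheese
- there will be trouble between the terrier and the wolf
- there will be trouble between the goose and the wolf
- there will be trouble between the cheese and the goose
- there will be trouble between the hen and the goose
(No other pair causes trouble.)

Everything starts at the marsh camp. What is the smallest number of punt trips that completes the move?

9

Counting alone: the warden can take at most 2 across per trip to the dry ground, so moving all 6 needs at least 3 loaded trips out, with a return between consecutive ones — at least 5 crossings.
The safety rule pushes this higher. Following every safe sequence of crossings, the most of the 6 that can be at the dry ground as the punt arrives there on crossings 5, 7 is 4, 5 respectively — never all 6.
So no plan with fewer than 9 crossings exists, and this one achieves 9:
1. Warden goes to the dry ground with the goose and the wolf.
2. Warden goes back to the marsh camp with the wolf.
3. Warden goes to the dry ground with the sheep and the wolf.
4. Warden goes back to the marsh camp with the wolf.
5. Warden goes to the dry ground with the terrier and the wolf.
6. Warden goes back to the marsh camp with the wolf.
7. Warden goes to the dry ground with the cheese and the hen.
8. Warden goes back to the marsh camp with the goose.
9. Warden goes to the dry ground with the goose and the wolf.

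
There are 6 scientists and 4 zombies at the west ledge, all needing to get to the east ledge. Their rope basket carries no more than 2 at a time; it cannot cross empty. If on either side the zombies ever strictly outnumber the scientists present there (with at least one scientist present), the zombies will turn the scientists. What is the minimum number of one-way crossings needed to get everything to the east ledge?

Counting alone: each trip to the east ledge takes at most 2 across and each return brings at least 1 back, so after t trips out (and t−1 returns) at most 2t − (t−1) of the 10 are across; that first reaches 10 at t = 9, so at least 17 crossings are needed.
The plan below uses exactly 17 crossings, so it is optimal:
1. 2 zombies → the east ledge.  (the west ledge: 6S 2Z; the east ledge: 0S 2Z)
2. 1 zombie ← the west ledge.  (the west ledge: 6S 3Z; the east ledge: 0S 1Z)
3. 2 zombies → the east ledge.  (the west ledge: 6S 1Z; the east ledge: 0S 3Z)
4. 1 zombie ← the west ledge.  (the west ledge: 6S 2Z; the east ledge: 0S 2Z)
5. 2 scientists → the east ledge.  (the west ledge: 4S 2Z; the east ledge: 2S 2Z)
6. 1 zombie ← the west ledge.  (the west ledge: 4S 3Z; the east ledge: 2S 1Z)
7. 1 scientist and 1 zombie → the east ledge.  (the west ledge: 3S 2Z; the east ledge: 3S 2Z)
8. 1 zombie ← the west ledge.  (the west ledge: 3S 3Z; the east ledge: 3S 1Z)
9. 2 zombies → the east ledge.  (the west ledge: 3S 1Z; the east ledge: 3S 3Z)
10. 1 zombie ← the west ledge.  (the west ledge: 3S 2Z; the east ledge: 3S 2Z)
11. 1 scientist and 1 zombie → the east ledge.  (the west ledge: 2S 1Z; the east ledge: 4S 3Z)
12. 1 zombie ← the west ledge.  (the west ledge: 2S 2Z; the east ledge: 4S 2Z)
13. 2 zombies → the east ledge.  (the west ledge: 2S 0Z; the east ledge: 4S 4Z)
14. 1 zombie ← the west ledge.  (the west ledge: 2S 1Z; the east ledge: 4S 3Z)
15. 1 scientist and 1 zombie → the east ledge.  (the west ledge: 1S 0Z; the east ledge: 5S 4Z)
16. 1 zombie ← the west ledge.  (the west ledge: 1S 1Z; the east ledge: 5S 3Z)
17. 1 scientist and 1 zombie → the east ledge.  (the west ledge: 0S 0Z; the east ledge: 6S 4Z)

17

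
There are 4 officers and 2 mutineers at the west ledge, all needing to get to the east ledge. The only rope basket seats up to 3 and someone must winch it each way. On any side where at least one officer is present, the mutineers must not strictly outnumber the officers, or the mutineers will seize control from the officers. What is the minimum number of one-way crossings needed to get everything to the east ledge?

5

Counting alone: each trip to the east ledge takes at most 3 across and each return brings at least 1 back, so after t trips out (and t−1 returns) at most 3t − (t−1) of the 6 are across; that first reaches 6 at t = 3, so at least 5 crossings are needed.
The plan below uses exactly 5 crossings, so it is optimal:
1. 2 mutineers → the east ledge.  (the west ledge: 4O 0M; the east ledge: 0O 2M)
2. 1 mutineer ← the west ledge.  (the west ledge: 4O 1M; the east ledge: 0O 1M)
3. 2 officers and 1 mutineer → the east ledge.  (the west ledge: 2O 0M; the east ledge: 2O 2M)
4. 1 mutineer ← the west ledge.  (the west ledge: 2O 1M; the east ledge: 2O 1M)
5. 2 officers and 1 mutineer → the east ledge.  (the west ledge: 0O 0M; the east ledge: 4O 2M)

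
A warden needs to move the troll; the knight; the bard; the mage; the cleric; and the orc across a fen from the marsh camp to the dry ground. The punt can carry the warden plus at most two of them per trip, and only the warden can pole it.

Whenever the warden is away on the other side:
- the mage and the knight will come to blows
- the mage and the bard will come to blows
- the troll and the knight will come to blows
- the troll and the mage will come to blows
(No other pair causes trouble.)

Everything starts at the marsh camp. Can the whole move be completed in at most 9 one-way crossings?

Yes — this plan uses 9 crossings (≤ 9):
1. Warden goes to the dry ground with the mage and the troll.  [the marsh camp: the bard, the cleric, the knight, the orc | the dry ground: the mage, the troll]
2. Warden goes back to the marsh camp with the troll.  [the marsh camp: the bard, the cleric, the knight, the orc, the troll | the dry ground: the mage]
3. Warden goes to the dry ground with the bard and the troll.  [the marsh camp: the cleric, the knight, the orc | the dry ground: the bard, the mage, the troll]
4. Warden goes back to the marsh camp with the mage.  [the marsh camp: the cleric, the knight, the mage, the orc | the dry ground: the bard, the troll]
5. Warden goes to the dry ground with the cleric and the knight.  [the marsh camp: the mage, the orc | the dry ground: the bard, the cleric, the knight, the troll]
6. Warden goes back to the marsh camp with the troll.  [the marsh camp: the mage, the orc, the troll | the dry ground: the bard, the cleric, the knight]
7. Warden goes to the dry ground with the orc and the troll.  [the marsh camp: the mage | the dry ground: the bard, the cleric, the knight, the orc, the troll]
8. Warden goes back to the marsh camp with the troll.  [the marsh camp: the mage, the troll | the dry ground: the bard, the cleric, the knight, the orc]
9. Warden goes to the dry ground with the mage and the troll.  [the marsh camp: — | the dry ground: the bard, the cleric, the knight, the mage, the orc, the troll]

Yes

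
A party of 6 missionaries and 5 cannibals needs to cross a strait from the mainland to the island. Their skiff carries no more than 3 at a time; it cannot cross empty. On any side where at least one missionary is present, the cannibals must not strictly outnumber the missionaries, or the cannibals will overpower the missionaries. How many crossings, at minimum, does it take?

Counting alone: each trip to the island takes at most 3 across and each return brings at least 1 back, so after t trips out (and t−1 returns) at most 3t − (t−1) of the 11 are across; that first reaches 11 at t = 5, so at least 9 crossings are needed.
The plan below uses exactly 9 crossings, so it is optimal:
1. 3 cannibals → the island.  (the mainland: 6M 2C; the island: 0M 3C)
2. 1 cannibal ← the mainland.  (the mainland: 6M 3C; the island: 0M 2C)
3. 3 missionaries → the island.  (the mainland: 3M 3C; the island: 3M 2C)
4. 1 missionary ← the mainland.  (the mainland: 4M 3C; the island: 2M 2C)
5. 2 missionaries and 1 cannibal → the island.  (the mainland: 2M 2C; the island: 4M 3C)
6. 1 missionary ← the mainland.  (the mainland: 3M 2C; the island: 3M 3C)
7. 2 missionaries and 1 cannibal → the island.  (the mainland: 1M 1C; the island: 5M 4C)
8. 1 missionary ← the mainland.  (the mainland: 2M 1C; the island: 4M 4C)
9. 2 missionaries and 1 cannibal → the island.  (the mainland: 0M 0C; the island: 6M 5C)

9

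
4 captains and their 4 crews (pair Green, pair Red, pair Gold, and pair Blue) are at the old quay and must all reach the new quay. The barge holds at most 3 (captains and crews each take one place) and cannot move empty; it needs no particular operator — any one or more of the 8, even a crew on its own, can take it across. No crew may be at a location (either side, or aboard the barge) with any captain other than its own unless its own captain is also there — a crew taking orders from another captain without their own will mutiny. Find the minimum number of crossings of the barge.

Counting alone: each trip to the new quay takes at most 3 across and each return brings at least 1 back, so after t trips out (and t−1 returns) at most 3t − (t−1) of the 8 are across; that first reaches 8 at t = 4, so at least 7 crossings are needed.
The safety rule pushes this higher. Following every safe sequence of crossings, the most of the 8 that can be at the new quay as the barge arrives there on crossing 7 is 7 — never all 8.
So no plan with fewer than 9 crossings exists, and this one achieves 9:
1. captain Green and crew Green cross → the new quay.
2. captain Green crosses ← the old quay.
3. captain Green, captain Red, and crew Red cross → the new quay.
4. captain Green and crew Green cross ← the old quay.
5. captain Blue, captain Gold, and captain Green cross → the new quay.
6. crew Red crosses ← the old quay.
7. crew Green and crew Red cross → the new quay.
8. crew Green crosses ← the old quay.
9. crew Blue, crew Gold, and crew Green cross → the new quay.

9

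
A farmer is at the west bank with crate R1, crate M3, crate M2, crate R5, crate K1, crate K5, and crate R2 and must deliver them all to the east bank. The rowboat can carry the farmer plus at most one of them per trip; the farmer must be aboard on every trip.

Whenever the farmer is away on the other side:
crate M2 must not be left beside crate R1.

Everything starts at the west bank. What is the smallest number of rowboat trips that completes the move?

Counting alone: the farmer can take at most 1 across per trip to the east bank, so moving all 7 needs at least 7 loaded trips out, with a return between consecutive ones — at least 13 crossings.
The plan below uses exactly 13 crossings, so it is optimal:
1. Farmer goes to the east bank with crate R1.
2. Farmer goes back to the west bank alone.
3. Farmer goes to the east bank with crate M3.
4. Farmer goes back to the west bank alone.
5. Farmer goes to the east bank with crate R5.
6. Farmer goes back to the west bank alone.
7. Farmer goes to the east bank with crate K1.
8. Farmer goes back to the west bank alone.
9. Farmer goes to the east bank with crate K5.
10. Farmer goes back to the west bank alone.
11. Farmer goes to the east bank with crate R2.
12. Farmer goes back to the west bank alone.
13. Farmer goes to the east bank with crate M2.

13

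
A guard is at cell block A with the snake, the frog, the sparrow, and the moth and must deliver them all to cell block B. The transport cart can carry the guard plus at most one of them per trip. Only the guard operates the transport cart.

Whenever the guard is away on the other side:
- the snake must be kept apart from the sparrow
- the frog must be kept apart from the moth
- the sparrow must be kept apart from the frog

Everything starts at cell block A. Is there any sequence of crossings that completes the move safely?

No

Whatever the first load, the items left behind include a forbidden pair without the guard. No opening move is safe, so no plan exists.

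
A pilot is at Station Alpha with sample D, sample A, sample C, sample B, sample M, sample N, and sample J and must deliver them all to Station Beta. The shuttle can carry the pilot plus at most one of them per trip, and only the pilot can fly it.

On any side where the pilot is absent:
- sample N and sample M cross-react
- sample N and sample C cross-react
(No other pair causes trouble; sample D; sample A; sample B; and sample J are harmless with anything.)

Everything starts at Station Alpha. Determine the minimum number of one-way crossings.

Counting alone: the pilot can take at most 1 across per trip to Station Beta, so moving all 7 needs at least 7 loaded trips out, with a return between consecutive ones — at least 13 crossings.
The safety rule pushes this higher. Following every safe sequence of crossings, the most of the 7 that can be at Station Beta as the shuttle arrives there on crossing 13 is 6 — never all 7.
So no plan with fewer than 15 crossings exists, and this one achieves 15:
1. Pilot goes to Station Beta with sample N.  [Station Alpha: sample A, sample B, sample C, sample D, sample J, sample M | Station Beta: sample N]
2. Pilot goes back to Station Alpha alone.  [Station Alpha: sample A, sample B, sample C, sample D, sample J, sample M | Station Beta: sample N]
3. Pilot goes to Station Beta with sample D.  [Station Alpha: sample A, sample B, sample C, sample J, sample M | Station Beta: sample D, sample N]
4. Pilot goes back to Station Alpha alone.  [Station Alpha: sample A, sample B, sample C, sample J, sample M | Station Beta: sample D, sample N]
5. Pilot goes to Station Beta with sample A.  [Station Alpha: sample B, sample C, sample J, sample M | Station Beta: sample A, sample D, sample N]
6. Pilot goes back to Station Alpha alone.  [Station Alpha: sample B, sample C, sample J, sample M | Station Beta: sample A, sample D, sample N]
7. Pilot goes to Station Beta with sample C.  [Station Alpha: sample B, sample J, sample M | Station Beta: sample A, sample C, sample D, sample N]
8. Pilot goes back to Station Alpha with sample N.  [Station Alpha: sample B, sample J, sample M, sample N | Station Beta: sample A, sample C, sample D]
9. Pilot goes to Station Beta with sample M.  [Station Alpha: sample B, sample J, sample N | Station Beta: sample A, sample C, sample D, sample M]
10. Pilot goes back to Station Alpha alone.  [Station Alpha: sample B, sample J, sample N | Station Beta: sample A, sample C, sample D, sample M]
11. Pilot goes to Station Beta with sample B.  [Station Alpha: sample J, sample N | Station Beta: sample A, sample B, sample C, sample D, sample M]
12. Pilot goes back to Station Alpha alone.  [Station Alpha: sample J, sample N | Station Beta: sample A, sample B, sample C, sample D, sample M]
13. Pilot goes to Station Beta with sample J.  [Station Alpha: sample N | Station Beta: sample A, sample B, sample C, sample D, sample J, sample M]
14. Pilot goes back to Station Alpha alone.  [Station Alpha: sample N | Station Beta: sample A, sample B, sample C, sample D, sample J, sample M]
15. Pilot goes to Station Beta with sample N.  [Station Alpha: — | Station Beta: sample A, sample B, sample C, sample D, sample J, sample M, sample N]

15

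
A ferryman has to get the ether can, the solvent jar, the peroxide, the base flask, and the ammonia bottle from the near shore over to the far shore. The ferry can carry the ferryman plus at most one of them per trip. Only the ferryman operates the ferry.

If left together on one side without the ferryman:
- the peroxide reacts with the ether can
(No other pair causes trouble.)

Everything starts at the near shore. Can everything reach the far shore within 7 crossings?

Counting alone: the ferryman can take at most 1 across per trip to the far shore, so moving all 5 needs at least 5 loaded trips out, with a return between consecutive ones — at least 9 crossings.
Since 7 < 9, 7 crossings cannot be enough. (The shortest complete plan in fact takes 9:)
1. Ferryman goes to the far shore with the ether can.
2. Ferryman goes back to the near shore alone.
3. Ferryman goes to the far shore with the solvent jar.
4. Ferryman goes back to the near shore alone.
5. Ferryman goes to the far shore with the base flask.
6. Ferryman goes back to the near shore alone.
7. Ferryman goes to the far shore with the ammonia bottle.
8. Ferryman goes back to the near shore alone.
9. Ferryman goes to the far shore with the peroxide.

No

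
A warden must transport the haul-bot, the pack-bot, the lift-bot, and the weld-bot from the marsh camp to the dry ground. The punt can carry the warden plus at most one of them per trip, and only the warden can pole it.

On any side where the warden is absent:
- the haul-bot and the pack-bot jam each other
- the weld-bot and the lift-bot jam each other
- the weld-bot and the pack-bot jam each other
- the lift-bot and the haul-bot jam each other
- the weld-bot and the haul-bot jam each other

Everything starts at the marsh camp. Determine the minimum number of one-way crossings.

impossible

Whatever the first load, the items left behind include a forbidden pair without the warden. No opening move is safe, so no plan exists.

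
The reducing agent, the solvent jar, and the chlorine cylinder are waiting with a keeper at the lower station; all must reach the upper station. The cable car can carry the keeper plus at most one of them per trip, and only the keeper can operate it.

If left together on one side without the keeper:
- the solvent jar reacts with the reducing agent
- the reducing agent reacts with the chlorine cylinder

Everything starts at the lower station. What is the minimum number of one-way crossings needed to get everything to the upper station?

Counting alone: the keeper can take at most 1 across per trip to the upper station, so moving all 3 needs at least 3 loaded trips out, with a return between consecutive ones — at least 5 crossings.
The safety rule pushes this higher. Following every safe sequence of crossings, the most of the 3 that can be at the upper station as the cable car arrives there on crossing 5 is 2 — never all 3.
So no plan with fewer than 7 crossings exists, and this one achieves 7:
1. Keeper goes to the upper station with the reducing agent.  [the lower station: the chlorine cylinder, the solvent jar | the upper station: the reducing agent]
2. Keeper goes back to the lower station alone.  [the lower station: the chlorine cylinder, the solvent jar | the upper station: the reducing agent]
3. Keeper goes to the upper station with the solvent jar.  [the lower station: the chlorine cylinder | the upper station: the reducing agent, the solvent jar]
4. Keeper goes back to the lower station with the reducing agent.  [the lower station: the chlorine cylinder, the reducing agent | the upper station: the solvent jar]
5. Keeper goes to the upper station with the chlorine cylinder.  [the lower station: the reducing agent | the upper station: the chlorine cylinder, the solvent jar]
6. Keeper goes back to the lower station alone.  [the lower station: the reducing agent | the upper station: the chlorine cylinder, the solvent jar]
7. Keeper goes to the upper station with the reducing agent.  [the lower station: — | the upper station: the chlorine cylinder, the reducing agent, the solvent jar]

7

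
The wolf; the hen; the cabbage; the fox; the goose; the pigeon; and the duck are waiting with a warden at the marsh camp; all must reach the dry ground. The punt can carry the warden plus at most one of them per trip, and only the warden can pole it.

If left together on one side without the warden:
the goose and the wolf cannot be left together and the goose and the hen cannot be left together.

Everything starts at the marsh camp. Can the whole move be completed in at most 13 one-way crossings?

Counting alone: the warden can take at most 1 across per trip to the dry ground, so moving all 7 needs at least 7 loaded trips out, with a return between consecutive ones — at least 13 crossings.
The safety rule pushes this higher. Following every safe sequence of crossings, the most of the 7 that can be at the dry ground as the punt arrives there on crossing 13 is 6 — never all 7.
So the move cannot be finished within 13 crossings. (The shortest complete plan takes 15:)
1. Warden goes to the dry ground with the goose.
2. Warden goes back to the marsh camp alone.
3. Warden goes to the dry ground with the wolf.
4. Warden goes back to the marsh camp with the goose.
5. Warden goes to the dry ground with the hen.
6. Warden goes back to the marsh camp alone.
7. Warden goes to the dry ground with the cabbage.
8. Warden goes back to the marsh camp alone.
9. Warden goes to the dry ground with the fox.
10. Warden goes back to the marsh camp alone.
11. Warden goes to the dry ground with the pigeon.
12. Warden goes back to the marsh camp alone.
13. Warden goes to the dry ground with the duck.
14. Warden goes back to the marsh camp alone.
15. Warden goes to the dry ground with the goose.

No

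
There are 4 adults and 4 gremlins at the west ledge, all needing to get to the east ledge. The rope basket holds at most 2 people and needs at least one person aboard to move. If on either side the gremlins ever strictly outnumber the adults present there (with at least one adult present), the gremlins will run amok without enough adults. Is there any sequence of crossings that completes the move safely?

Following every safe sequence of crossings from the start, the most of the 8 that can be at the east ledge as the rope basket arrives there on crossings 1, 3, 5 is 2, 3, 4 respectively; the best ever achieved is 4 of 8.
From crossing 7 on, no configuration arises that was not already reachable earlier: only 11 distinct safe configurations (who is on which side, and where the rope basket is) can ever be reached, none of them has everyone across, and every continuation just revisits them. They are: 0 adults + 0 gremlins across (rope basket back at the start); 0 adults + 1 gremlin across (rope basket there); 0 adults + 1 gremlin across (rope basket back at the start); 0 adults + 2 gremlins across (rope basket there); 0 adults + 2 gremlins across (rope basket back at the start); 0 adults + 3 gremlins across (rope basket there); 0 adults + 3 gremlins across (rope basket back at the start); 0 adults + 4 gremlins across (rope basket there); 1 adult + 1 gremlin across (rope basket there); 1 adult + 1 gremlin across (rope basket back at the start); 2 adults + 2 gremlins across (rope basket there). So no valid plan exists.

No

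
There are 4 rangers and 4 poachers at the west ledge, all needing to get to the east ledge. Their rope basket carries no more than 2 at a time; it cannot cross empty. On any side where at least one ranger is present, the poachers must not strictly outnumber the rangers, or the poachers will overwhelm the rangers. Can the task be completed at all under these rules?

Following every safe sequence of crossings from the start, the most of the 8 that can be at the east ledge as the rope basket arrives there on crossings 1, 3, 5 is 2, 3, 4 respectively; the best ever achieved is 4 of 8.
From crossing 7 on, no configuration arises that was not already reachable earlier: only 11 distinct safe configurations (who is on which side, and where the rope basket is) can ever be reached, none of them has everyone across, and every continuation just revisits them. They are: 0 rangers + 0 poachers across (rope basket back at the start); 0 rangers + 1 poacher across (rope basket there); 0 rangers + 1 poacher across (rope basket back at the start); 0 rangers + 2 poachers across (rope basket there); 0 rangers + 2 poachers across (rope basket back at the start); 0 rangers + 3 poachers across (rope basket there); 0 rangers + 3 poachers across (rope basket back at the start); 0 rangers + 4 poachers across (rope basket there); 1 ranger + 1 poacher across (rope basket there); 1 ranger + 1 poacher across (rope basket back at the start); 2 rangers + 2 poachers across (rope basket there). So no valid plan exists.

No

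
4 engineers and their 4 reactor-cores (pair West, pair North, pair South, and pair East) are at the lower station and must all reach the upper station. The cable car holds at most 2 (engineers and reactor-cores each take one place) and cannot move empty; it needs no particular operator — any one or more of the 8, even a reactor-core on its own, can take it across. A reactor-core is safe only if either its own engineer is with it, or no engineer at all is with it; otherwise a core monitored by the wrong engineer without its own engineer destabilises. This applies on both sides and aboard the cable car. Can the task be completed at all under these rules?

Following every safe sequence of crossings from the start, the most of the 8 that can be at the upper station as the cable car arrives there on crossings 1, 3, 5 is 2, 3, 4 respectively; the best ever achieved is 4 of 8.
From crossing 7 on, no configuration arises that was not already reachable earlier: only 44 distinct safe configurations (who is on which side, and where the cable car is) can ever be reached, none of them has everyone across, and every continuation just revisits them. So no valid plan exists.

No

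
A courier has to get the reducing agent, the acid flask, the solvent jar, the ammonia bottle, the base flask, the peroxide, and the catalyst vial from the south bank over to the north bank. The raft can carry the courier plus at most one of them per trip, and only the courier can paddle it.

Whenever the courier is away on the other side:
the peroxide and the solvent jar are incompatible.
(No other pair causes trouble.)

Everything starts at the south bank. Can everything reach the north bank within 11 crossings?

No

Counting alone: the courier can take at most 1 across per trip to the north bank, so moving all 7 needs at least 7 loaded trips out, with a return between consecutive ones — at least 13 crossings.
Since 11 < 13, 11 crossings cannot be enough. (The shortest complete plan in fact takes 13:)
1. Courier goes to the north bank with the solvent jar.  [the south bank: the acid flask, the ammonia bottle, the base flask, the catalyst vial, the peroxide, the reducing agent | the north bank: the solvent jar]
2. Courier goes back to the south bank alone.  [the south bank: the acid flask, the ammonia bottle, the base flask, the catalyst vial, the peroxide, the reducing agent | the north bank: the solvent jar]
3. Courier goes to the north bank with the reducing agent.  [the south bank: the acid flask, the ammonia bottle, the base flask, the catalyst vial, the peroxide | the north bank: the reducing agent, the solvent jar]
4. Courier goes back to the south bank alone.  [the south bank: the acid flask, the ammonia bottle, the base flask, the catalyst vial, the peroxide | the north bank: the reducing agent, the solvent jar]
5. Courier goes to the north bank with the acid flask.  [the south bank: the ammonia bottle, the base flask, the catalyst vial, the peroxide | the north bank: the acid flask, the reducing agent, the solvent jar]
6. Courier goes back to the south bank alone.  [the south bank: the ammonia bottle, the base flask, the catalyst vial, the peroxide | the north bank: the acid flask, the reducing agent, the solvent jar]
7. Courier goes to the north bank with the ammonia bottle.  [the south bank: the base flask, the catalyst vial, the peroxide | the north bank: the acid flask, the ammonia bottle, the reducing agent, the solvent jar]
8. Courier goes back to the south bank alone.  [the south bank: the base flask, the catalyst vial, the peroxide | the north bank: the acid flask, the ammonia bottle, the reducing agent, the solvent jar]
9. Courier goes to the north bank with the base flask.  [the south bank: the catalyst vial, the peroxide | the north bank: the acid flask, the ammonia bottle, the base flask, the reducing agent, the solvent jar]
10. Courier goes back to the south bank alone.  [the south bank: the catalyst vial, the peroxide | the north bank: the acid flask, the ammonia bottle, the base flask, the reducing agent, the solvent jar]
11. Courier goes to the north bank with the catalyst vial.  [the south bank: the peroxide | the north bank: the acid flask, the ammonia bottle, the base flask, the catalyst vial, the reducing agent, the solvent jar]
12. Courier goes back to the south bank alone.  [the south bank: the peroxide | the north bank: the acid flask, the ammonia bottle, the base flask, the catalyst vial, the reducing agent, the solvent jar]
13. Courier goes to the north bank with the peroxide.  [the south bank: — | the north bank: the acid flask, the ammonia bottle, the base flask, the catalyst vial, the peroxide, the reducing agent, the solvent jar]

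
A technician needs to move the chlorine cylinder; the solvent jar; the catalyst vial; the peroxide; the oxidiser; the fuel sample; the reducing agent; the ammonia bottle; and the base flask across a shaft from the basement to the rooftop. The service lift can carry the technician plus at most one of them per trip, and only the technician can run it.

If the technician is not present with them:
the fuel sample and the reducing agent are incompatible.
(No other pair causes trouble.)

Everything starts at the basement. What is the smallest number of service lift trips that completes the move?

Counting alone: the technician can take at most 1 across per trip to the rooftop, so moving all 9 needs at least 9 loaded trips out, with a return between consecutive ones — at least 17 crossings.
The plan below uses exactly 17 crossings, so it is optimal:
1. Technician goes to the rooftop with the fuel sample.
2. Technician goes back to the basement alone.
3. Technician goes to the rooftop with the chlorine cylinder.
4. Technician goes back to the basement alone.
5. Technician goes to the rooftop with the solvent jar.
6. Technician goes back to the basement alone.
7. Technician goes to the rooftop with the catalyst vial.
8. Technician goes back to the basement alone.
9. Technician goes to the rooftop with the peroxide.
10. Technician goes back to the basement alone.
11. Technician goes to the rooftop with the oxidiser.
12. Technician goes back to the basement alone.
13. Technician goes to the rooftop with the ammonia bottle.
14. Technician goes back to the basement alone.
15. Technician goes to the rooftop with the base flask.
16. Technician goes back to the basement alone.
17. Technician goes to the rooftop with the reducing agent.

17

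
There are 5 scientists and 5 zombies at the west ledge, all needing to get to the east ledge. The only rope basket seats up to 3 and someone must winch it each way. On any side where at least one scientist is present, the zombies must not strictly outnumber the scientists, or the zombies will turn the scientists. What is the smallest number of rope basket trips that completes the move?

11

Counting alone: each trip to the east ledge takes at most 3 across and each return brings at least 1 back, so after t trips out (and t−1 returns) at most 3t − (t−1) of the 10 are across; that first reaches 10 at t = 5, so at least 9 crossings are needed.
The safety rule pushes this higher. Following every safe sequence of crossings, the most of the 10 that can be at the east ledge as the rope basket arrives there on crossing 9 is 9 — never all 10.
So no plan with fewer than 11 crossings exists, and this one achieves 11:
1. 2 zombies → the east ledge.  (the west ledge: 5S 3Z; the east ledge: 0S 2Z)
2. 1 zombie ← the west ledge.  (the west ledge: 5S 4Z; the east ledge: 0S 1Z)
3. 3 zombies → the east ledge.  (the west ledge: 5S 1Z; the east ledge: 0S 4Z)
4. 1 zombie ← the west ledge.  (the west ledge: 5S 2Z; the east ledge: 0S 3Z)
5. 3 scientists → the east ledge.  (the west ledge: 2S 2Z; the east ledge: 3S 3Z)
6. 1 scientist and 1 zombie ← the west ledge.  (the west ledge: 3S 3Z; the east ledge: 2S 2Z)
7. 3 scientists → the east ledge.  (the west ledge: 0S 3Z; the east ledge: 5S 2Z)
8. 1 zombie ← the west ledge.  (the west ledge: 0S 4Z; the east ledge: 5S 1Z)
9. 2 zombies → the east ledge.  (the west ledge: 0S 2Z; the east ledge: 5S 3Z)
10. 1 zombie ← the west ledge.  (the west ledge: 0S 3Z; the east ledge: 5S 2Z)
11. 3 zombies → the east ledge.  (the west ledge: 0S 0Z; the east ledge: 5S 5Z)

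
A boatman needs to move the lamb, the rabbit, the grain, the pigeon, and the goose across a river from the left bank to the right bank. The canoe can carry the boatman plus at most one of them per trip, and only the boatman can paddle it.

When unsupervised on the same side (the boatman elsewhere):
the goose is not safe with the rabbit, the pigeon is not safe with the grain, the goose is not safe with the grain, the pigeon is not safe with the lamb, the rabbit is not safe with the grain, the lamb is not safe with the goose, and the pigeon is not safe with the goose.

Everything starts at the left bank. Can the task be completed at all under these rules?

No

Whatever the first load, the items left behind include a forbidden pair without the boatman. No opening move is safe, so no plan exists.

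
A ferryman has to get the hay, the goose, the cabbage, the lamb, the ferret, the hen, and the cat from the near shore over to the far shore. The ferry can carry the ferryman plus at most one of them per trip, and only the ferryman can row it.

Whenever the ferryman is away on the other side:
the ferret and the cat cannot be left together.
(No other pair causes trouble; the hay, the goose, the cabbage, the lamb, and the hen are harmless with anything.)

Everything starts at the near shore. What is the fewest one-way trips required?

Counting alone: the ferryman can take at most 1 across per trip to the far shore, so moving all 7 needs at least 7 loaded trips out, with a return between consecutive ones — at least 13 crossings.
The plan below uses exactly 13 crossings, so it is optimal:
1. Ferryman goes to the far shore with the ferret.  [the near shore: the cabbage, the cat, the goose, the hay, the hen, the lamb | the far shore: the ferret]
2. Ferryman goes back to the near shore alone.  [the near shore: the cabbage, the cat, the goose, the hay, the hen, the lamb | the far shore: the ferret]
3. Ferryman goes to the far shore with the hay.  [the near shore: the cabbage, the cat, the goose, the hen, the lamb | the far shore: the ferret, the hay]
4. Ferryman goes back to the near shore alone.  [the near shore: the cabbage, the cat, the goose, the hen, the lamb | the far shore: the ferret, the hay]
5. Ferryman goes to the far shore with the goose.  [the near shore: the cabbage, the cat, the hen, the lamb | the far shore: the ferret, the goose, the hay]
6. Ferryman goes back to the near shore alone.  [the near shore: the cabbage, the cat, the hen, the lamb | the far shore: the ferret, the goose, the hay]
7. Ferryman goes to the far shore with the cabbage.  [the near shore: the cat, the hen, the lamb | the far shore: the cabbage, the ferret, the goose, the hay]
8. Ferryman goes back to the near shore alone.  [the near shore: the cat, the hen, the lamb | the far shore: the cabbage, the ferret, the goose, the hay]
9. Ferryman goes to the far shore with the lamb.  [the near shore: the cat, the hen | the far shore: the cabbage, the ferret, the goose, the hay, the lamb]
10. Ferryman goes back to the near shore alone.  [the near shore: the cat, the hen | the far shore: the cabbage, the ferret, the goose, the hay, the lamb]
11. Ferryman goes to the far shore with the hen.  [the near shore: the cat | the far shore: the cabbage, the ferret, the goose, the hay, the hen, the lamb]
12. Ferryman goes back to the near shore alone.  [the near shore: the cat | the far shore: the cabbage, the ferret, the goose, the hay, the hen, the lamb]
13. Ferryman goes to the far shore with the cat.  [the near shore: — | the far shore: the cabbage, the cat, the ferret, the goose, the hay, the hen, the lamb]

13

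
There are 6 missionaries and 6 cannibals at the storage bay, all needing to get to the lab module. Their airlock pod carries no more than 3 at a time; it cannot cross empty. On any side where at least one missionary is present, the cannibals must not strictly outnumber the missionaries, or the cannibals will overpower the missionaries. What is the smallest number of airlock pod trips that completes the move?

Following every safe sequence of crossings from the start, the most of the 12 that can be at the lab module as the airlock pod arrives there on crossings 1, 3, 5 is 3, 5, 6 respectively; the best ever achieved is 6 of 12.
From crossing 7 on, no configuration arises that was not already reachable earlier: only 17 distinct safe configurations (who is on which side, and where the airlock pod is) can ever be reached, none of them has everyone across, and every continuation just revisits them. They are: 0 missionaries + 0 cannibals across (airlock pod back at the start); 0 missionaries + 1 cannibal across (airlock pod there); 0 missionaries + 1 cannibal across (airlock pod back at the start); 0 missionaries + 2 cannibals across (airlock pod there); 0 missionaries + 2 cannibals across (airlock pod back at the start); 0 missionaries + 3 cannibals across (airlock pod there); 0 missionaries + 3 cannibals across (airlock pod back at the start); 0 missionaries + 4 cannibals across (airlock pod there); 0 missionaries + 4 cannibals across (airlock pod back at the start); 0 missionaries + 5 cannibals across (airlock pod there); 0 missionaries + 5 cannibals across (airlock pod back at the start); 0 missionaries + 6 cannibals across (airlock pod there); 1 missionary + 1 cannibal across (airlock pod there); 1 missionary + 1 cannibal across (airlock pod back at the start); 2 missionaries + 2 cannibals across (airlock pod there); 2 missionaries + 2 cannibals across (airlock pod back at the start); 3 missionaries + 3 cannibals across (airlock pod there). So no valid plan exists.

impossible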